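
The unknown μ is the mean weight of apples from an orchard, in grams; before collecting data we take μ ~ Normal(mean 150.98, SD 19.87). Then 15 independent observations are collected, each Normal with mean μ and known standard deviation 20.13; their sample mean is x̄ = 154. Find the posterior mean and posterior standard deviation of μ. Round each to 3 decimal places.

Posterior mean ≈ 153.807; posterior SD ≈ 5.028

Prior precision 1/τ₀² = 1/19.87² = 0.00253282; data precision n/σ² = 15/20.13² = 0.0370172.
Posterior precision = 0.00253282 + 0.0370172 = 0.0395500, giving posterior SD = 1/√0.0395500 = 5.028.
Posterior mean = (0.00253282·150.98 + 0.0370172·154) / 0.0395500 = 153.807.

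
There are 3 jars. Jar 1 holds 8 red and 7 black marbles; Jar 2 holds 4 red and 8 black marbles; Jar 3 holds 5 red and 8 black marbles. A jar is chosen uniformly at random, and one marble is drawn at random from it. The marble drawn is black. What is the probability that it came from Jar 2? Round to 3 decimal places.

Posterior probability ≈ 0.381

Tabulate prior·likelihood by source: [1] prior 0.333333, lik 0.4667, product 0.1556; [2] prior 0.333333, lik 0.6667, product 0.2222; [3] prior 0.333333, lik 0.6154, product 0.2051.
Normalizing constant = 0.58291; the posterior for Jar 2 is its product over the sum, 0.2222/0.58291 = 0.381.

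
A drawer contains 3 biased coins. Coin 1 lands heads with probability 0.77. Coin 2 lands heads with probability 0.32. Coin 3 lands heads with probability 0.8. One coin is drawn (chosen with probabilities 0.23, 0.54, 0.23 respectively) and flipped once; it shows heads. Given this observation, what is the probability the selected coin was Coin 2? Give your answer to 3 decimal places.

Tabulate prior·likelihood by source: [1] prior 0.23, lik 0.77, product 0.1771; [2] prior 0.54, lik 0.32, product 0.1728; [3] prior 0.23, lik 0.8, product 0.1840.
Normalizing constant = 0.53390; the posterior for Coin 2 is its product over the sum, 0.1728/0.53390 = 0.324.

Posterior probability ≈ 0.324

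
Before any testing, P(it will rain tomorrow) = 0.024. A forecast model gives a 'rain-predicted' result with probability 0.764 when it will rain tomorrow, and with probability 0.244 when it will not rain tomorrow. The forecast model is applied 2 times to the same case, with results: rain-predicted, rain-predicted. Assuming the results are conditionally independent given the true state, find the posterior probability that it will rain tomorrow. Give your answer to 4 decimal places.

Posterior P(H) ≈ 0.1943

With H the event that it will rain tomorrow, the joint likelihood of the observed sequence is P(data|H) = 0.764·0.764 = 0.58370 and P(data|¬H) = 0.244·0.244 = 0.059536.
Bayes: P(H|data) = 0.024·0.58370 / (0.024·0.58370 + 0.976·0.059536) = 0.014009/0.072116 = 0.1943.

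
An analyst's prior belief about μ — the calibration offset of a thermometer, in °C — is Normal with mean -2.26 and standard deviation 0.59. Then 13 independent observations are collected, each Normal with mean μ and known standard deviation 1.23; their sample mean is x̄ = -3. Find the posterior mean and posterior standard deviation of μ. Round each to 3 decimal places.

Prior precision 1/τ₀² = 1/0.59² = 2.87274; data precision n/σ² = 13/1.23² = 8.59277.
Posterior precision = 2.87274 + 8.59277 = 11.4655, giving posterior SD = 1/√11.4655 = 0.295.
Posterior mean = (2.87274·-2.26 + 8.59277·-3) / 11.4655 = -2.815.

Posterior mean ≈ -2.815; posterior SD ≈ 0.295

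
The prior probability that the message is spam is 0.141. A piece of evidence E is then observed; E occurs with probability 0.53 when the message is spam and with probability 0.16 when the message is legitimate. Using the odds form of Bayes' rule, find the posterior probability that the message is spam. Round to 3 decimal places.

Prior odds = 0.141/(1−0.141) = 0.16414. In log-odds, ln(0.16414) = -1.8070.
Add log likelihood ratio: ln(3.3125) = 1.1977.
Posterior log-odds = -0.60931, so posterior odds = exp(-0.60931) = 0.54373. Converting, P(H|E) = 0.54373/1.5437 = 0.352.

Posterior probability ≈ 0.352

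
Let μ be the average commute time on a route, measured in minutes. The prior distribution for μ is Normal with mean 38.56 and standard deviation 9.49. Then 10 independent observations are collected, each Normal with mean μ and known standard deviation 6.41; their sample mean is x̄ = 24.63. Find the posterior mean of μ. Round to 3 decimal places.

Prior precision 1/τ₀² = 1/9.49² = 0.0111037; data precision n/σ² = 10/6.41² = 0.243379.
Posterior precision = 0.0111037 + 0.243379 = 0.254483.
Posterior mean = (0.0111037·38.56 + 0.243379·24.63) / 0.254483 = 25.238.

Posterior mean ≈ 25.238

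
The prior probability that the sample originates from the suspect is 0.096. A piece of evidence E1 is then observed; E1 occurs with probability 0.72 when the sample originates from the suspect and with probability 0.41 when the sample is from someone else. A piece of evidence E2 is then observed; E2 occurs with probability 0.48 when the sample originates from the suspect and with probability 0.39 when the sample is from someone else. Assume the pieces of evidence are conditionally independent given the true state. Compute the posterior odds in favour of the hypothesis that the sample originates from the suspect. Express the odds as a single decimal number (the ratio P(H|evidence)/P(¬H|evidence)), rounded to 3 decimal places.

Posterior odds ≈ 0.230

Prior odds = 0.096/(1−0.096) = 0.10619.
Likelihood ratio for E1 = 0.72/0.41 = 1.7561.
Likelihood ratio for E2 = 0.48/0.39 = 1.2308.
Posterior odds = prior odds × LR₁ × LR₂ = 0.22952.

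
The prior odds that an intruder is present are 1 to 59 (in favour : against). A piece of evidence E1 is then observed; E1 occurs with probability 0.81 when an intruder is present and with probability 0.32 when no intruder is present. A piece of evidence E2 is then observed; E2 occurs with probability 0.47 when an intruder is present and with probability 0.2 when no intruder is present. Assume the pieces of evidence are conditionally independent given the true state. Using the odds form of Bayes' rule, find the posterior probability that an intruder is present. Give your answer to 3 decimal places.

Prior odds = 1/59 = 0.016949.
Likelihood ratio for E1 = 0.81/0.32 = 2.5312.
Likelihood ratio for E2 = 0.47/0.2 = 2.3500.
Posterior odds = prior odds × LR₁ × LR₂ = 0.10082.
Posterior probability = odds/(1+odds) = 0.10082/1.1008 = 0.092.

Posterior probability ≈ 0.092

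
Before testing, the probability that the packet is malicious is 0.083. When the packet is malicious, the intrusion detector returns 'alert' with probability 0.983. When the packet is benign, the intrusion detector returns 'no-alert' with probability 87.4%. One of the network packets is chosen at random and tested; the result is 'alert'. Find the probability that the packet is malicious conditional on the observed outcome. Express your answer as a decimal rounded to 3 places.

P(H | E) ≈ 0.414

Write H for 'the packet is malicious'. Prior odds H:¬H = 0.083/0.917 = 0.090513. For the 'alert' outcome, the likelihood ratio is 0.983/0.126 = 7.8016.
Posterior odds = 0.090513 × 7.8016 = 0.70614, so P(H|E) = 0.70614/(1+0.70614) = 0.414.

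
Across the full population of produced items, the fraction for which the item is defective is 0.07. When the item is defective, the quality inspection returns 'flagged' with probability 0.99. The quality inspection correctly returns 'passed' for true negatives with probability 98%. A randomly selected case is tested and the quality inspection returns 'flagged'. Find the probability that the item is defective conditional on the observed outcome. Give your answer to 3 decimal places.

Let H be the event that the item is defective. P(H) = 0.07, so P(¬H) = 0.93. With E the 'flagged' result, P(E|H) = 0.99 and P(E|¬H) = 0.02.
P(E) = 0.99·0.07 + 0.02·0.93 = 0.069300 + 0.018600 = 0.087900.
By Bayes' theorem, P(H|E) = 0.069300 / 0.087900 = 0.788.

P(H | E) ≈ 0.788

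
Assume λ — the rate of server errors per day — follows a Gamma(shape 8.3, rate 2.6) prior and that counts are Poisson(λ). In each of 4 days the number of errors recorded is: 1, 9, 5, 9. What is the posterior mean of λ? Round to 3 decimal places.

Posterior mean ≈ 4.894

The Poisson likelihood adds the total count to the shape and the number of exposure periods to the rate. Here ∑xᵢ = 24 and n = 4, so shape 8.3→32.3 and rate 2.6→6.6.
E[λ | data] = 32.3/6.6 = 4.894.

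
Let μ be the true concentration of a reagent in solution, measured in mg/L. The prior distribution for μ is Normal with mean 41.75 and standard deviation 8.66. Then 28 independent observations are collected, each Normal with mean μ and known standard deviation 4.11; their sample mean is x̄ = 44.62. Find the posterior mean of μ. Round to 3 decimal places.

Prior precision 1/τ₀² = 1/8.66² = 0.0133341; data precision n/σ² = 28/4.11² = 1.65758.
Posterior precision = 0.0133341 + 1.65758 = 1.67091.
Posterior mean = (0.0133341·41.75 + 1.65758·44.62) / 1.67091 = 44.597.

Posterior mean ≈ 44.597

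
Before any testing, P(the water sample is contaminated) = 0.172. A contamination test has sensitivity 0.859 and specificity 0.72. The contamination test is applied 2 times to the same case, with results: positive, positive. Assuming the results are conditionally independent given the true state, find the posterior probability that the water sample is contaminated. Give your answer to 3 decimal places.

Let H be the event that the water sample is contaminated; start with P(H) = 0.172. P('positive'|H) = 0.859, P('positive'|¬H) = 0.28.
Update on result 1 ('positive'): P(H) ← 0.859·0.1720 / (0.859·0.1720 + 0.28·0.8280) = 0.14775/0.37959 = 0.3892.
Update on result 2 ('positive'): P(H) ← 0.859·0.3892 / (0.859·0.3892 + 0.28·0.6108) = 0.33435/0.50537 = 0.6616.

Posterior P(H) ≈ 0.662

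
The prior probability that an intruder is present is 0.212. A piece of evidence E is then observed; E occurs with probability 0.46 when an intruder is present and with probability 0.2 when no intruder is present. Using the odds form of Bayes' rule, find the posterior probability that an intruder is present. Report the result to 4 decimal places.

Prior odds = 0.212/(1−0.212) = 0.26904. In log-odds, ln(0.26904) = -1.3129.
Add log likelihood ratio: ln(2.3000) = 0.83291.
Posterior log-odds = -0.48000, so posterior odds = exp(-0.48000) = 0.61878. Converting, P(H|E) = 0.61878/1.6188 = 0.3823.

Posterior probability ≈ 0.3823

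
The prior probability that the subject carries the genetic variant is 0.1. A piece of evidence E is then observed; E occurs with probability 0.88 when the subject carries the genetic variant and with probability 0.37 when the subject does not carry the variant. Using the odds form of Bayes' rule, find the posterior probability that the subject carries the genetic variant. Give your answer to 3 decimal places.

Posterior probability ≈ 0.209

Prior odds = 0.1/(1−0.1) = 0.11111.
Likelihood ratio for E = 0.88/0.37 = 2.3784.
Posterior odds = prior odds × LR = 0.26426.
Posterior probability = odds/(1+odds) = 0.26426/1.2643 = 0.209.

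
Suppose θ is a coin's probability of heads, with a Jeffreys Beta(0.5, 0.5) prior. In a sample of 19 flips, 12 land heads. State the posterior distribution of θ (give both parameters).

Posterior: Beta(12.5, 7.5)

The binomial likelihood is conjugate to the Beta prior: with 12 successes and 7 failures, the posterior is Beta(0.5+12, 0.5+7) = Beta(12.5, 7.5).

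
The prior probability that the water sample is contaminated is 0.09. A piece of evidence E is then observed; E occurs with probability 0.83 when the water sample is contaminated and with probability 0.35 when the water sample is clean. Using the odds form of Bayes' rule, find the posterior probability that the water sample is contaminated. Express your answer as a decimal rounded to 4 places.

Posterior probability ≈ 0.1900

Prior odds = 0.09/(1−0.09) = 0.098901.
Likelihood ratio for E = 0.83/0.35 = 2.3714.
Posterior odds = prior odds × LR = 0.23454.
Posterior probability = odds/(1+odds) = 0.23454/1.2345 = 0.1900.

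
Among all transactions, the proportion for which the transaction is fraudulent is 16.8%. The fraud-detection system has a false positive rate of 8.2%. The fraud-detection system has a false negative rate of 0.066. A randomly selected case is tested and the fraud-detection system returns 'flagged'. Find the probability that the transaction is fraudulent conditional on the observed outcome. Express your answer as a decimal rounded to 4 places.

Write H for 'the transaction is fraudulent'. Prior odds H:¬H = 0.168/0.832 = 0.20192. For the 'flagged' outcome, the likelihood ratio is 0.934/0.082 = 11.390.
Posterior odds = 0.20192 × 11.390 = 2.3000, so P(H|E) = 2.3000/(1+2.3000) = 0.6970.

P(H | E) ≈ 0.6970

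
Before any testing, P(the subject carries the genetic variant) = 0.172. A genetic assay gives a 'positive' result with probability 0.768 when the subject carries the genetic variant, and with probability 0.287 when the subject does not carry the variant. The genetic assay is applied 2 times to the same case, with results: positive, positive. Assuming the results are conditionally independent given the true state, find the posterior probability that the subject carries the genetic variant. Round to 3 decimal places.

With H the event that the subject carries the genetic variant, the joint likelihood of the observed sequence is P(data|H) = 0.768·0.768 = 0.58982 and P(data|¬H) = 0.287·0.287 = 0.082369.
Bayes: P(H|data) = 0.172·0.58982 / (0.172·0.58982 + 0.828·0.082369) = 0.10145/0.16965 = 0.5980.

Posterior P(H) ≈ 0.598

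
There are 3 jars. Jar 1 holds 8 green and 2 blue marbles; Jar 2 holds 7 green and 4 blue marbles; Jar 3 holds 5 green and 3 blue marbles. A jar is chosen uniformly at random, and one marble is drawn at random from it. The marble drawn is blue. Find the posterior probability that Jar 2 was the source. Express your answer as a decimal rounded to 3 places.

Tabulate prior·likelihood by source: [1] prior 0.333333, lik 0.2, product 0.06667; [2] prior 0.333333, lik 0.3636, product 0.1212; [3] prior 0.333333, lik 0.375, product 0.1250.
Normalizing constant = 0.31288; the posterior for Jar 2 is its product over the sum, 0.1212/0.31288 = 0.387.

Posterior probability ≈ 0.387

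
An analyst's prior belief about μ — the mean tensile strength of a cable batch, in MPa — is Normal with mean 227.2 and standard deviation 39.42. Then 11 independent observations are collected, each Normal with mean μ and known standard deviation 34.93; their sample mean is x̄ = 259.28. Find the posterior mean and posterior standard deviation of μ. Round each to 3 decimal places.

Posterior mean ≈ 257.143; posterior SD ≈ 10.175

Prior precision 1/τ₀² = 1/39.42² = 0.00064353; data precision n/σ² = 11/34.93² = 0.00901562.
Posterior precision = 0.00064353 + 0.00901562 = 0.00965915, giving posterior SD = 1/√0.00965915 = 10.175.
Posterior mean = (0.00064353·227.2 + 0.00901562·259.28) / 0.00965915 = 257.143.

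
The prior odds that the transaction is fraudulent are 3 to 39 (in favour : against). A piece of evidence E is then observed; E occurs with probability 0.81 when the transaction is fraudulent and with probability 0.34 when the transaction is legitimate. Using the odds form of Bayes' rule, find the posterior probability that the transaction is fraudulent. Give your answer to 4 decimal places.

Prior odds = 3/39 = 0.076923.
Likelihood ratio for E = 0.81/0.34 = 2.3824.
Posterior odds = prior odds × LR = 0.18326.
Posterior probability = odds/(1+odds) = 0.18326/1.1833 = 0.1549.

Posterior probability ≈ 0.1549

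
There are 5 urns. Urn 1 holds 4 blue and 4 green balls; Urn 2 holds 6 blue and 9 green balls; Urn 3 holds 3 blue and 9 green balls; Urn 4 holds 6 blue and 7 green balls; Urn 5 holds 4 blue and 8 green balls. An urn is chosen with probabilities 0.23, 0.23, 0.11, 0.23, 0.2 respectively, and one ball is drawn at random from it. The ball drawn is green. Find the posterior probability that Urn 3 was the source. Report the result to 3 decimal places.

Posterior probability ≈ 0.139

Tabulate prior·likelihood by source: [1] prior 0.23, lik 0.5, product 0.1150; [2] prior 0.23, lik 0.6, product 0.1380; [3] prior 0.11, lik 0.75, product 0.08250; [4] prior 0.23, lik 0.5385, product 0.1238; [5] prior 0.2, lik 0.6667, product 0.1333.
Normalizing constant = 0.59268; the posterior for Urn 3 is its product over the sum, 0.08250/0.59268 = 0.139.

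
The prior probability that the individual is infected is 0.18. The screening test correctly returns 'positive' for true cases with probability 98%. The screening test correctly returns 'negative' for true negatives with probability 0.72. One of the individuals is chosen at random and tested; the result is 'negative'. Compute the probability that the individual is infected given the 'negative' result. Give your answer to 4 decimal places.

P(H | E) ≈ 0.0061

Write H for 'the individual is infected'. Prior odds H:¬H = 0.18/0.82 = 0.21951. For the 'negative' outcome, the likelihood ratio is 0.02/0.72 = 0.027778.
Posterior odds = 0.21951 × 0.027778 = 0.0060976, so P(H|E) = 0.0060976/(1+0.0060976) = 0.0061.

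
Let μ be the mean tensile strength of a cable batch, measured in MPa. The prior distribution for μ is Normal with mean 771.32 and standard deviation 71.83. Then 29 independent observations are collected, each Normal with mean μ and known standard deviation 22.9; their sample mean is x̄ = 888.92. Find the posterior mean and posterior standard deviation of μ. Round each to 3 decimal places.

Posterior mean ≈ 888.509; posterior SD ≈ 4.245

With known σ, the Normal prior is conjugate. Weight on the data is w = (n/σ²)/(n/σ² + 1/τ₀²) = 0.0553002/(0.0553002+0.00019382) = 0.99651.
Posterior mean = w·x̄ + (1−w)·μ₀ = 0.99651·888.92 + 0.0034925·771.32 = 888.509. Posterior variance = 1/(0.0553002+0.00019382) = 18.0199, so SD = 4.245.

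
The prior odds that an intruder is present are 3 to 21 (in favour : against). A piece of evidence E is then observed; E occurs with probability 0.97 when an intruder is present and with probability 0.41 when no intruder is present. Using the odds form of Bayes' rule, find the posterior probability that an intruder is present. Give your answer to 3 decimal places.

Prior odds = 3/21 = 0.14286. In log-odds, ln(0.14286) = -1.9459.
Add log likelihood ratio: ln(2.3659) = 0.86114.
Posterior log-odds = -1.0848, so posterior odds = exp(-1.0848) = 0.33798. Converting, P(H|E) = 0.33798/1.3380 = 0.253.

Posterior probability ≈ 0.253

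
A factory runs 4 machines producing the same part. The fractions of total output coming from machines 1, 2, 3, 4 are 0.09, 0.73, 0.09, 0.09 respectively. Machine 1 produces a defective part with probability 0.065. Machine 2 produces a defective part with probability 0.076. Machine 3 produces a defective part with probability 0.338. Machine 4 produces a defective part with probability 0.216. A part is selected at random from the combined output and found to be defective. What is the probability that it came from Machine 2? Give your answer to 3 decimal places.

Posterior probability ≈ 0.499

P(defective|M1) = 0.065; P(defective|M2) = 0.076; P(defective|M3) = 0.338; P(defective|M4) = 0.216.
Prior × likelihood for each source: 0.09·0.065=0.005850, 0.73·0.076=0.05548, 0.09·0.338=0.03042, 0.09·0.216=0.01944. Summing gives P(defective) = 0.11119.
P(Machine 2 | defective) = 0.05548 / 0.11119 = 0.499.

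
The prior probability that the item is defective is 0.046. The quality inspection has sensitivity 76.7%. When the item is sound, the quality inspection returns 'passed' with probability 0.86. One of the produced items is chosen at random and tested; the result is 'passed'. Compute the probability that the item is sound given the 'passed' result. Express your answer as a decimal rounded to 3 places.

P(¬H | E) ≈ 0.987

Let H be the event that the item is defective. P(H) = 0.046, so P(¬H) = 0.954. With E the 'passed' result, P(E|H) = 0.233 and P(E|¬H) = 0.86.
P(E) = 0.233·0.046 + 0.86·0.954 = 0.010718 + 0.82044 = 0.83116.
By Bayes' theorem, P(H|E) = 0.010718 / 0.83116 = 0.013. Hence P(¬H|E) = 1 − 0.013 = 0.987.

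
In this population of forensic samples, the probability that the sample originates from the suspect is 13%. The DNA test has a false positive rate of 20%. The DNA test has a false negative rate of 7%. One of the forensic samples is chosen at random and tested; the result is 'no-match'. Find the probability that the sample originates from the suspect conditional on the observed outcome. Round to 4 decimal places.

Let H be the event that the sample originates from the suspect. P(H) = 0.13, so P(¬H) = 0.87. With E the 'no-match' result, P(E|H) = 0.07 and P(E|¬H) = 0.8.
P(E) = 0.07·0.13 + 0.8·0.87 = 0.0091000 + 0.69600 = 0.70510.
By Bayes' theorem, P(H|E) = 0.0091000 / 0.70510 = 0.0129.

P(H | E) ≈ 0.0129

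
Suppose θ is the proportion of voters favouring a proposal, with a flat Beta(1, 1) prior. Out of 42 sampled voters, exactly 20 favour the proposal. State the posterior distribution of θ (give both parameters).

Observing 20 successes and 22 failures updates Beta(1, 1) by adding the success and failure counts to the two shape parameters: α = 1+20 = 21, β = 1+22 = 23.

Posterior: Beta(21, 23)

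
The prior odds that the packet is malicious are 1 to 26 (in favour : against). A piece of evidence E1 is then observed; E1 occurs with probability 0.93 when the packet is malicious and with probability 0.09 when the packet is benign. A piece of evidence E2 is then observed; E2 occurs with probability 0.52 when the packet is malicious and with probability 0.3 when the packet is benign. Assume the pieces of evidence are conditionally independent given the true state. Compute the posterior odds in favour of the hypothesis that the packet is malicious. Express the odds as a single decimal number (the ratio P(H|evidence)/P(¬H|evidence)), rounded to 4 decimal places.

Posterior odds ≈ 0.6889

Prior odds = 1/26 = 0.038462.
Likelihood ratio for E1 = 0.93/0.09 = 10.333.
Likelihood ratio for E2 = 0.52/0.3 = 1.7333.
Posterior odds = prior odds × LR₁ × LR₂ = 0.68889.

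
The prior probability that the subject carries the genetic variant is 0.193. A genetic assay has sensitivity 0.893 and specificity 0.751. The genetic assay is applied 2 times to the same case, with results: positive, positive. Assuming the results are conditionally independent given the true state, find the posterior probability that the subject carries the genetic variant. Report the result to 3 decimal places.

Let H be the event that the subject carries the genetic variant; start with P(H) = 0.193. P('positive'|H) = 0.893, P('positive'|¬H) = 0.249.
Update on result 1 ('positive'): P(H) ← 0.893·0.1930 / (0.893·0.1930 + 0.249·0.8070) = 0.17235/0.37329 = 0.4617.
Update on result 2 ('positive'): P(H) ← 0.893·0.4617 / (0.893·0.4617 + 0.249·0.5383) = 0.41230/0.54633 = 0.7547.

Posterior P(H) ≈ 0.755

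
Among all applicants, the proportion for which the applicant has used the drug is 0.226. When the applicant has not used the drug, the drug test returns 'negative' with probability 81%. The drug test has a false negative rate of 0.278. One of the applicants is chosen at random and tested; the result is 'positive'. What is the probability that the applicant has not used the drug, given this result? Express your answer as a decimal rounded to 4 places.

P(¬H | E) ≈ 0.4740

Let H be the event that the applicant has used the drug. P(H) = 0.226, so P(¬H) = 0.774. With E the 'positive' result, P(E|H) = 0.722 and P(E|¬H) = 0.19.
P(E) = 0.722·0.226 + 0.19·0.774 = 0.16317 + 0.14706 = 0.31023.
By Bayes' theorem, P(H|E) = 0.16317 / 0.31023 = 0.5260. Hence P(¬H|E) = 1 − 0.5260 = 0.4740.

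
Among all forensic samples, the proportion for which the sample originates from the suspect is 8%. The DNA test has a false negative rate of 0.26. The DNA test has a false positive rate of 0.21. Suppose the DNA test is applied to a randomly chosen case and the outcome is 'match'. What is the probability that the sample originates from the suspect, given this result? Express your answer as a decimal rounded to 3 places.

P(H | E) ≈ 0.235

Let H be the event that the sample originates from the suspect. P(H) = 0.08, so P(¬H) = 0.92. With E the 'match' result, P(E|H) = 0.74 and P(E|¬H) = 0.21.
P(E) = 0.74·0.08 + 0.21·0.92 = 0.059200 + 0.19320 = 0.25240.
By Bayes' theorem, P(H|E) = 0.059200 / 0.25240 = 0.235.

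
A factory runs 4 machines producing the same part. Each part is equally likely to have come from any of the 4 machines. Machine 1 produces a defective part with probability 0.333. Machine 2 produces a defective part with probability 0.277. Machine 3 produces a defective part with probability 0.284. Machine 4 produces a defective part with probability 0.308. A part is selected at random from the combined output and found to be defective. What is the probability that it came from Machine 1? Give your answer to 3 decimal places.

Posterior probability ≈ 0.277

Tabulate prior·likelihood by source: [1] prior 0.25, lik 0.333, product 0.08325; [2] prior 0.25, lik 0.277, product 0.06925; [3] prior 0.25, lik 0.284, product 0.07100; [4] prior 0.25, lik 0.308, product 0.07700.
Normalizing constant = 0.30050; the posterior for Machine 1 is its product over the sum, 0.08325/0.30050 = 0.277.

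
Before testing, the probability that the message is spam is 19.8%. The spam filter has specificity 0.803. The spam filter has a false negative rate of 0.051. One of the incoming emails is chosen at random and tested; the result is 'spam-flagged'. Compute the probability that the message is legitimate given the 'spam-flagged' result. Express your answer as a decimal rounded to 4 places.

Write H for 'the message is spam'. Prior odds H:¬H = 0.198/0.802 = 0.24688. For the 'spam-flagged' outcome, the likelihood ratio is 0.949/0.197 = 4.8173.
Posterior odds = 0.24688 × 4.8173 = 1.1893, so P(H|E) = 1.1893/(1+1.1893) = 0.5432. Then P(¬H|E) = 1 − 0.5432 = 0.4568.

P(¬H | E) ≈ 0.4568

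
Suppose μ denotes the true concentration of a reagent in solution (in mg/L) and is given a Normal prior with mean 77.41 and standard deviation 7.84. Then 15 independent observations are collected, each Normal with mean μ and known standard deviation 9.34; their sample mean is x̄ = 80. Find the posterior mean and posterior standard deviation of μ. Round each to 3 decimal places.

With known σ, the Normal prior is conjugate. Weight on the data is w = (n/σ²)/(n/σ² + 1/τ₀²) = 0.171948/(0.171948+0.0162693) = 0.91356.
Posterior mean = w·x̄ + (1−w)·μ₀ = 0.91356·80 + 0.086439·77.41 = 79.776. Posterior variance = 1/(0.171948+0.0162693) = 5.31300, so SD = 2.305.

Posterior mean ≈ 79.776; posterior SD ≈ 2.305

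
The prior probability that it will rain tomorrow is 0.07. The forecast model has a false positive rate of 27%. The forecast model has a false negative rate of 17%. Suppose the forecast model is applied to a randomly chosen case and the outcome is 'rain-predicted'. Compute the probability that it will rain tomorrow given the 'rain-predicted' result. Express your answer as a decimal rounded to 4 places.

P(H | E) ≈ 0.1879

Write H for 'it will rain tomorrow'. Prior odds H:¬H = 0.07/0.93 = 0.075269. For the 'rain-predicted' outcome, the likelihood ratio is 0.83/0.27 = 3.0741.
Posterior odds = 0.075269 × 3.0741 = 0.23138, so P(H|E) = 0.23138/(1+0.23138) = 0.1879.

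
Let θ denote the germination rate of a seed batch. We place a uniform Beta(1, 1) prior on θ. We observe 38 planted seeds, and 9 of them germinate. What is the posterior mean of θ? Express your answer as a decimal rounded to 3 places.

The binomial likelihood is conjugate to the Beta prior: with 9 successes and 29 failures, the posterior is Beta(1+9, 1+29) = Beta(10, 30).
E[θ | data] = 10/(10+30) = 0.250.

Posterior mean ≈ 0.250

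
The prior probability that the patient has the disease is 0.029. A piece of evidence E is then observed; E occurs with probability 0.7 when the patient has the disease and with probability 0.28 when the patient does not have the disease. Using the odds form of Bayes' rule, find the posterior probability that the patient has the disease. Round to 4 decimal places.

Prior odds = 0.029/(1−0.029) = 0.029866.
Likelihood ratio for E = 0.7/0.28 = 2.5000.
Posterior odds = prior odds × LR = 0.074665.
Posterior probability = odds/(1+odds) = 0.074665/1.0747 = 0.0695.

Posterior probability ≈ 0.0695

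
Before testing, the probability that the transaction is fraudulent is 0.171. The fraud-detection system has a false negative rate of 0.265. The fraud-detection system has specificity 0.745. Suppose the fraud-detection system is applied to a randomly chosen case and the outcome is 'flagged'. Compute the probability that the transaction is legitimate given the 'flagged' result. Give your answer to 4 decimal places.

Write H for 'the transaction is fraudulent'. Prior odds H:¬H = 0.171/0.829 = 0.20627. For the 'flagged' outcome, the likelihood ratio is 0.735/0.255 = 2.8824.
Posterior odds = 0.20627 × 2.8824 = 0.59455, so P(H|E) = 0.59455/(1+0.59455) = 0.3729. Then P(¬H|E) = 1 − 0.3729 = 0.6271.

P(¬H | E) ≈ 0.6271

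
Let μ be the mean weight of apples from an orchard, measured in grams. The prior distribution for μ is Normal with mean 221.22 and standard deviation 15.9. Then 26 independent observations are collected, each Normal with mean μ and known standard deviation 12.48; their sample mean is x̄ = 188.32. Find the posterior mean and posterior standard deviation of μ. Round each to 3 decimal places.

Prior precision 1/τ₀² = 1/15.9² = 0.00395554; data precision n/σ² = 26/12.48² = 0.166934.
Posterior precision = 0.00395554 + 0.166934 = 0.170889, giving posterior SD = 1/√0.170889 = 2.419.
Posterior mean = (0.00395554·221.22 + 0.166934·188.32) / 0.170889 = 189.082.

Posterior mean ≈ 189.082; posterior SD ≈ 2.419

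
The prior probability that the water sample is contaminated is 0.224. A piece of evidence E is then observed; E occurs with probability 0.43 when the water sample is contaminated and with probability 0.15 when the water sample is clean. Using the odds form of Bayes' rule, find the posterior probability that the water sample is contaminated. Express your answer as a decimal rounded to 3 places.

Prior odds = 0.224/(1−0.224) = 0.28866. In log-odds, ln(0.28866) = -1.2425.
Add log likelihood ratio: ln(2.8667) = 1.0531.
Posterior log-odds = -0.18936, so posterior odds = exp(-0.18936) = 0.82749. Converting, P(H|E) = 0.82749/1.8275 = 0.453.

Posterior probability ≈ 0.453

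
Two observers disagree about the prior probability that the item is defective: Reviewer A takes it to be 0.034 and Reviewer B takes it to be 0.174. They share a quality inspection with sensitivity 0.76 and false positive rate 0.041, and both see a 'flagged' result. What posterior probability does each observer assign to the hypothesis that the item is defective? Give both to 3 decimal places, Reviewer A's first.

P('+'|H) = 0.76, P('+'|¬H) = 0.041.
Reviewer A: numerator 0.76·0.034 = 0.025840; evidence = 0.025840+0.041·0.966 = 0.065446; posterior = 0.395.
Reviewer B: numerator 0.76·0.174 = 0.13224; evidence = 0.13224+0.041·0.826 = 0.16611; posterior = 0.796.

Reviewer A: 0.395; Reviewer B: 0.796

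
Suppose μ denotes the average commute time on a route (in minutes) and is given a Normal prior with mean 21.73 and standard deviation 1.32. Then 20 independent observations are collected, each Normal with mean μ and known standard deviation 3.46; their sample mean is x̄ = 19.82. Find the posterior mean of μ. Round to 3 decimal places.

Prior precision 1/τ₀² = 1/1.32² = 0.573921; data precision n/σ² = 20/3.46² = 1.67062.
Posterior precision = 0.573921 + 1.67062 = 2.24454.
Posterior mean = (0.573921·21.73 + 1.67062·19.82) / 2.24454 = 20.308.

Posterior mean ≈ 20.308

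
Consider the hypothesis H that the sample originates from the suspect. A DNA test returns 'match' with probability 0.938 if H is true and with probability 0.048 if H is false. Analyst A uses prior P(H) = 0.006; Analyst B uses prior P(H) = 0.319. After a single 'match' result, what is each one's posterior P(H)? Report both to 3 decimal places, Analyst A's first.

P('+'|H) = 0.938, P('+'|¬H) = 0.048.
Analyst A: numerator 0.938·0.006 = 0.0056280; evidence = 0.0056280+0.048·0.994 = 0.053340; posterior = 0.106.
Analyst B: numerator 0.938·0.319 = 0.29922; evidence = 0.29922+0.048·0.681 = 0.33191; posterior = 0.902.

Analyst A: 0.106; Analyst B: 0.902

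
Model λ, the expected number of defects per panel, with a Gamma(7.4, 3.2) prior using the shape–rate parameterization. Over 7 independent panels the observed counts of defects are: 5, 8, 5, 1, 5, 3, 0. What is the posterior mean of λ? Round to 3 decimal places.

The Poisson likelihood adds the total count to the shape and the number of exposure periods to the rate. Here ∑xᵢ = 27 and n = 7, so shape 7.4→34.4 and rate 3.2→10.2.
E[λ | data] = 34.4/10.2 = 3.373.

Posterior mean ≈ 3.373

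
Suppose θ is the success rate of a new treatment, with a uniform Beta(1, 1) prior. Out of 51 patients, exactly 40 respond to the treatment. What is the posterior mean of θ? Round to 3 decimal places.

Posterior mean ≈ 0.774

The binomial likelihood is conjugate to the Beta prior: with 40 successes and 11 failures, the posterior is Beta(1+40, 1+11) = Beta(41, 12).
Posterior mean = α/(α+β) = 41/53 = 0.774.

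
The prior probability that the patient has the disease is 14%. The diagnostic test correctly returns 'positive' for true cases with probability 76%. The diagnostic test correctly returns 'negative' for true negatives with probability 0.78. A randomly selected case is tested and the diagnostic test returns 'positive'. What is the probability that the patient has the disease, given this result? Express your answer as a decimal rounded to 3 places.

P(H | E) ≈ 0.360

Write H for 'the patient has the disease'. Prior odds H:¬H = 0.14/0.86 = 0.16279. For the 'positive' outcome, the likelihood ratio is 0.76/0.22 = 3.4545.
Posterior odds = 0.16279 × 3.4545 = 0.56237, so P(H|E) = 0.56237/(1+0.56237) = 0.360.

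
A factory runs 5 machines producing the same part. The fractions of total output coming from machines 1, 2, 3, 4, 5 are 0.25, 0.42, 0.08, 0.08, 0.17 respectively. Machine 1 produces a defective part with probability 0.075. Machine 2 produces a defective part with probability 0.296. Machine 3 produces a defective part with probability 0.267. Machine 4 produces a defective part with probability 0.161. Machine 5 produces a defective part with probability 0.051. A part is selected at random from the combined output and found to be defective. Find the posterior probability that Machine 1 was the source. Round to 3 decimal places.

Tabulate prior·likelihood by source: [1] prior 0.25, lik 0.075, product 0.01875; [2] prior 0.42, lik 0.296, product 0.1243; [3] prior 0.08, lik 0.267, product 0.02136; [4] prior 0.08, lik 0.161, product 0.01288; [5] prior 0.17, lik 0.051, product 0.008670.
Normalizing constant = 0.18598; the posterior for Machine 1 is its product over the sum, 0.01875/0.18598 = 0.101.

Posterior probability ≈ 0.101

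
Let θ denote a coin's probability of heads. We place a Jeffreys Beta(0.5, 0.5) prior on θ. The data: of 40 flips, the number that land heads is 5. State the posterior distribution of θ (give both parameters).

Posterior: Beta(5.5, 35.5)

The binomial likelihood is conjugate to the Beta prior: with 5 successes and 35 failures, the posterior is Beta(0.5+5, 0.5+35) = Beta(5.5, 35.5).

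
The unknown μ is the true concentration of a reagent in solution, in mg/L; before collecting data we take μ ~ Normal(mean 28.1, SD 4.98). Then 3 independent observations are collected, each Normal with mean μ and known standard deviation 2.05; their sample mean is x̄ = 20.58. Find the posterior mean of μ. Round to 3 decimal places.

Posterior mean ≈ 20.982

Prior precision 1/τ₀² = 1/4.98² = 0.0403219; data precision n/σ² = 3/2.05² = 0.713861.
Posterior precision = 0.0403219 + 0.713861 = 0.754183.
Posterior mean = (0.0403219·28.1 + 0.713861·20.58) / 0.754183 = 20.982.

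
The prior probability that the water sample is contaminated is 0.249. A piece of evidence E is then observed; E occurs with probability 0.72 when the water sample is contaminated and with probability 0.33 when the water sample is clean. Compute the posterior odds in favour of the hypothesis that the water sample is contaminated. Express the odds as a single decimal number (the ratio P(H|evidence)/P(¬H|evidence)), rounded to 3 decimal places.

Posterior odds ≈ 0.723

Prior odds = 0.249/(1−0.249) = 0.33156. In log-odds, ln(0.33156) = -1.1040.
Add log likelihood ratio: ln(2.1818) = 0.78016.
Posterior log-odds = -0.32379, so posterior odds = exp(-0.32379) = 0.72340.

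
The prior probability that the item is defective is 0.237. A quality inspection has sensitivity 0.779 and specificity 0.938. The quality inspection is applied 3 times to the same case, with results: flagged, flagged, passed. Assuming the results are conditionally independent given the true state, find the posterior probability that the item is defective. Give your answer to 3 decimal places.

Let H be the event that the item is defective; start with P(H) = 0.237. P('flagged'|H) = 0.779, P('flagged'|¬H) = 0.062.
Update on result 1 ('flagged'): P(H) ← 0.779·0.2370 / (0.779·0.2370 + 0.062·0.7630) = 0.18462/0.23193 = 0.7960.
Update on result 2 ('flagged'): P(H) ← 0.779·0.7960 / (0.779·0.7960 + 0.062·0.2040) = 0.62011/0.63276 = 0.9800.
Update on result 3 ('passed'): P(H) ← 0.221·0.9800 / (0.221·0.9800 + 0.938·0.0200) = 0.21658/0.23533 = 0.9203.

Posterior P(H) ≈ 0.920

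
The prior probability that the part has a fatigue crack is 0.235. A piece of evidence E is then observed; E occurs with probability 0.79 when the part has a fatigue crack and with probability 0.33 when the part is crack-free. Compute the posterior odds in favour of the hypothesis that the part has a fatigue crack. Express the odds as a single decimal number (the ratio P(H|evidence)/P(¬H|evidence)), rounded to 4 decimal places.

Posterior odds ≈ 0.7354

Prior odds = 0.235/(1−0.235) = 0.30719.
Likelihood ratio for E = 0.79/0.33 = 2.3939.
Posterior odds = prior odds × LR = 0.73539.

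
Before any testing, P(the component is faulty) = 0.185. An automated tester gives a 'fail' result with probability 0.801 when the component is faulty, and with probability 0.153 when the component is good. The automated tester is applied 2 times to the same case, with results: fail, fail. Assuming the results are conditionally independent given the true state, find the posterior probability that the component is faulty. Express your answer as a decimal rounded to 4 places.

Posterior P(H) ≈ 0.8615

With H the event that the component is faulty, the joint likelihood of the observed sequence is P(data|H) = 0.801·0.801 = 0.64160 and P(data|¬H) = 0.153·0.153 = 0.023409.
Bayes: P(H|data) = 0.185·0.64160 / (0.185·0.64160 + 0.815·0.023409) = 0.11870/0.13777 = 0.8615.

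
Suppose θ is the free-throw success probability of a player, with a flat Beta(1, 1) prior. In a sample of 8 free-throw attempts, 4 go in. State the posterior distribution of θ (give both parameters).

Posterior: Beta(5, 5)

Observing 4 successes and 4 failures updates Beta(1, 1) by adding the success and failure counts to the two shape parameters: α = 1+4 = 5, β = 1+4 = 5.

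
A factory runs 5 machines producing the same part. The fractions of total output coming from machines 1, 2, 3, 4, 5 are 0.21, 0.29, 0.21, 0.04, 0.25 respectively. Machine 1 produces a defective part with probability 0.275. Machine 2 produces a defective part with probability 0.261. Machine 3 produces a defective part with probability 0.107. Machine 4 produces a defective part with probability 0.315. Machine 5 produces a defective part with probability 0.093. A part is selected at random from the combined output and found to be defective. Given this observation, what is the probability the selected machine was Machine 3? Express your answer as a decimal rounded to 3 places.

Posterior probability ≈ 0.117

Tabulate prior·likelihood by source: [1] prior 0.21, lik 0.275, product 0.05775; [2] prior 0.29, lik 0.261, product 0.07569; [3] prior 0.21, lik 0.107, product 0.02247; [4] prior 0.04, lik 0.315, product 0.01260; [5] prior 0.25, lik 0.093, product 0.02325.
Normalizing constant = 0.19176; the posterior for Machine 3 is its product over the sum, 0.02247/0.19176 = 0.117.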